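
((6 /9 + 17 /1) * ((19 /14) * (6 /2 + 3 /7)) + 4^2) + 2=4910 /49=100.20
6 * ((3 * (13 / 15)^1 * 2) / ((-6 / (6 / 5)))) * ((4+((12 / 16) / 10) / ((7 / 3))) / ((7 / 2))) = -44031 / 6125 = -7.19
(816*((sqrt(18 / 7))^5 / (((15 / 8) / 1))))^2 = 8947059130368 / 420175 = 21293649.39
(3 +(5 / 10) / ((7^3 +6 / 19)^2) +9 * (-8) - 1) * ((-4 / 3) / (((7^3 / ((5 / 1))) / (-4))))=-238277347960 / 43783465341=-5.44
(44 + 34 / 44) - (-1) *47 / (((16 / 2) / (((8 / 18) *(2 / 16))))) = 71437 / 1584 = 45.10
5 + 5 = 10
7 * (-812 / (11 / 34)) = -193256 / 11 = -17568.73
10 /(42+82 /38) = 190 /839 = 0.23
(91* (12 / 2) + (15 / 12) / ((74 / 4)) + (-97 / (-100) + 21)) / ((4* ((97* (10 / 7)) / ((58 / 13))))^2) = 86610562451 / 2353379080000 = 0.04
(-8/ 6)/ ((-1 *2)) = 2/ 3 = 0.67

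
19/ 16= 1.19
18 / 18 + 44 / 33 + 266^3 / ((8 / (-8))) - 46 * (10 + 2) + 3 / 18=-37643291 / 2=-18821645.50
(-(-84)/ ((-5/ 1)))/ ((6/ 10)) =-28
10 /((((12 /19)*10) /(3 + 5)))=38 /3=12.67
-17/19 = -0.89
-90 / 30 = -3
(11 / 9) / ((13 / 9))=11 / 13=0.85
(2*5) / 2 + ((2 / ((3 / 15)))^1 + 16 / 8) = 17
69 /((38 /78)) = 2691 /19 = 141.63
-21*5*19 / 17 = -1995 / 17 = -117.35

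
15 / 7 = 2.14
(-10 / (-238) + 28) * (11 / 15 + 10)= 76751 / 255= 300.98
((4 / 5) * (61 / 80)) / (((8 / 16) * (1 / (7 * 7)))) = 2989 / 50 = 59.78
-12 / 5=-2.40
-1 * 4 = -4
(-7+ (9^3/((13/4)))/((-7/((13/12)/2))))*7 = -341/2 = -170.50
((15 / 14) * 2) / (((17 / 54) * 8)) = 405 / 476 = 0.85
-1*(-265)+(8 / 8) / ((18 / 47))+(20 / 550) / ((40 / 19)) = 2649521 / 9900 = 267.63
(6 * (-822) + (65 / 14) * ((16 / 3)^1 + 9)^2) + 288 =-464959 / 126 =-3690.15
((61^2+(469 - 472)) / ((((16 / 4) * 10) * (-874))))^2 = 3455881 / 305550400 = 0.01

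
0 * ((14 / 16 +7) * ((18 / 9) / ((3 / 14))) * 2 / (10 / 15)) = 0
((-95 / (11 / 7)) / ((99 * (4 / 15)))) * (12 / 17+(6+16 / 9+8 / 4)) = -1333325 / 55539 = -24.01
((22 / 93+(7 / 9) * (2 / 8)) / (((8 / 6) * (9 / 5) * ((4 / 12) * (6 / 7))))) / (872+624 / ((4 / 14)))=16835 / 81851904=0.00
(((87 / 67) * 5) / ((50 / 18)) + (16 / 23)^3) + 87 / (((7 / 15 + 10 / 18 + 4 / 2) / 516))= 2058865446389 / 138582130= 14856.64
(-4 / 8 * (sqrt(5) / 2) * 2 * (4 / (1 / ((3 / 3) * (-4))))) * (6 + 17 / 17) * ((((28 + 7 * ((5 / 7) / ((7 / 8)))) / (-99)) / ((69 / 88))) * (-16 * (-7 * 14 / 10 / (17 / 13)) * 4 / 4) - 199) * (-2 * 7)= 10390464112 * sqrt(5) / 52785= 440158.83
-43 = -43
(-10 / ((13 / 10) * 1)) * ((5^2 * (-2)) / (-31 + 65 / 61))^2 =-232562500 / 10836397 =-21.46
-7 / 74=-0.09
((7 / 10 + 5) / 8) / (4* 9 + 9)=19 / 1200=0.02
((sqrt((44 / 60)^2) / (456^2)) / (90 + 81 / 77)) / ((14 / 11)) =1331 / 43735178880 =0.00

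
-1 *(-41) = 41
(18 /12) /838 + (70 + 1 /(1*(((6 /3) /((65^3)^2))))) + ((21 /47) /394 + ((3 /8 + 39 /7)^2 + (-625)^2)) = 458784572218069728089 /12166177856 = 37709836042.86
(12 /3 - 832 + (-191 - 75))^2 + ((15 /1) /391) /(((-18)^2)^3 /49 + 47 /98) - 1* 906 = 129832003728136 /108561541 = 1195930.00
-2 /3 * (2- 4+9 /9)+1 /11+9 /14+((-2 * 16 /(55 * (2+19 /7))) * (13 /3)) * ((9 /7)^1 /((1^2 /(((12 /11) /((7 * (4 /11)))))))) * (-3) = 2.28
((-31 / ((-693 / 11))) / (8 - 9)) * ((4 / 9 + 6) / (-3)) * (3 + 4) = 1798 / 243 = 7.40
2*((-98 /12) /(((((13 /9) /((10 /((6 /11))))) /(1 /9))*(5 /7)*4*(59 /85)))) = -320705 /27612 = -11.61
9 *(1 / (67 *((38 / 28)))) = 126 / 1273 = 0.10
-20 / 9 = -2.22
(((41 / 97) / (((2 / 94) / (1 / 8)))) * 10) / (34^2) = 9635 / 448528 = 0.02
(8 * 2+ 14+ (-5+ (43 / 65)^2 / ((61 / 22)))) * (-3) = -19451409 / 257725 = -75.47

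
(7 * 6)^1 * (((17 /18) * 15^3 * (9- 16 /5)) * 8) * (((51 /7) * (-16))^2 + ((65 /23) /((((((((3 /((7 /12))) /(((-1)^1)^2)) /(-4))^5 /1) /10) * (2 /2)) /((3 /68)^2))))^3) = 20501018357698773742391717044039225 /242869921684841782675008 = 84411516319.02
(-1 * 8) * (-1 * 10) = 80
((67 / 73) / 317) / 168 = 67 / 3887688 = 0.00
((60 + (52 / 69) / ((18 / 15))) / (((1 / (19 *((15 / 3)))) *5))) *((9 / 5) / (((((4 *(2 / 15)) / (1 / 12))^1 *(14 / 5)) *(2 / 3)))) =1788375 / 10304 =173.56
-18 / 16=-9 / 8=-1.12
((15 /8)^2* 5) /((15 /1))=75 /64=1.17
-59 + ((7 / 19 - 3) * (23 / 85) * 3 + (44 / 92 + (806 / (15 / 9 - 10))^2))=43153670096 / 4643125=9294.10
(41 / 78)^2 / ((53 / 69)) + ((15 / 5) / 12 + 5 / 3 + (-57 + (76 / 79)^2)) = -6014699615 / 111801274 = -53.80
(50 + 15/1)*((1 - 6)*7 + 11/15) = -6682/3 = -2227.33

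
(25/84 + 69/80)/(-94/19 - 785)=-37031/25215120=-0.00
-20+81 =61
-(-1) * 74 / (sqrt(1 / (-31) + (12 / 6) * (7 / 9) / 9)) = 666 * sqrt(10943) / 353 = 197.36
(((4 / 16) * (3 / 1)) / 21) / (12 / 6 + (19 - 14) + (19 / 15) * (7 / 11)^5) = 2415765 / 482431264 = 0.01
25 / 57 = 0.44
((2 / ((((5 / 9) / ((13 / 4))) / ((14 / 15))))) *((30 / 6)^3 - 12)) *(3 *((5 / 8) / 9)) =10283 / 40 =257.08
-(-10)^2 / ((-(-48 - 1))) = -2.04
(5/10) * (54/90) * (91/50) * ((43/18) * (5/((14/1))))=559/1200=0.47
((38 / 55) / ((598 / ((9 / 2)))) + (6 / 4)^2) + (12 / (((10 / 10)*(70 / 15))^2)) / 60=1824651 / 805805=2.26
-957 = -957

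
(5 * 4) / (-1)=-20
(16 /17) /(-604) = -4 /2567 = -0.00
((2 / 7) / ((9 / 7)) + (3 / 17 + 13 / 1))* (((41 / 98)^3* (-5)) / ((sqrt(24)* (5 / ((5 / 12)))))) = -353220125* sqrt(6) / 10368171072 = -0.08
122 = 122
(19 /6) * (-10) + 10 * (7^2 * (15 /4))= 10835 /6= 1805.83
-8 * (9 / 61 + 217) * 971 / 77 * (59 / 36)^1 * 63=-1517700188 / 671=-2261848.27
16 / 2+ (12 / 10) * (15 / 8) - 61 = -203 / 4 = -50.75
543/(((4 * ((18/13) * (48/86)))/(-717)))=-24181781/192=-125946.78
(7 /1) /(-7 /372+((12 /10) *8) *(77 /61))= 113460 /196111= 0.58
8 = 8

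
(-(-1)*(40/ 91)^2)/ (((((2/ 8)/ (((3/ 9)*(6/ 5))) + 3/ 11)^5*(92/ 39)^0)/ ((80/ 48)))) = 42218553344000/ 76443312120357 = 0.55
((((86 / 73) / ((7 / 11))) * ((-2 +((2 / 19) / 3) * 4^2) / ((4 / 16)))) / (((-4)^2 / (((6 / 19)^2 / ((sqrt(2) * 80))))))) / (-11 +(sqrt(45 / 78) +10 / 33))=63356931 * sqrt(195) / 225963991931020 +8810453223 * sqrt(2) / 225963991931020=0.00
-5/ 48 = -0.10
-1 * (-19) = 19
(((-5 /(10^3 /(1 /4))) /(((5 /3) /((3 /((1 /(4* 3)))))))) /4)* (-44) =297 /1000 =0.30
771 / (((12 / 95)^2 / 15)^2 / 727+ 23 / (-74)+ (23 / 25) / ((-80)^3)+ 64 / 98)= 2825268426454208000000 / 1254142951298437309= 2252.75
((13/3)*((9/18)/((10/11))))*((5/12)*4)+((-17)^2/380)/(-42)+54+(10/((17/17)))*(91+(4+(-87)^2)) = 3672298043/47880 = 76697.95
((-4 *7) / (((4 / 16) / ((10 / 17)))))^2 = 1254400 / 289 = 4340.48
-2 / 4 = -1 / 2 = -0.50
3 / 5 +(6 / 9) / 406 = 1832 / 3045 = 0.60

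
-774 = -774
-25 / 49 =-0.51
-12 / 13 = -0.92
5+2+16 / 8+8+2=19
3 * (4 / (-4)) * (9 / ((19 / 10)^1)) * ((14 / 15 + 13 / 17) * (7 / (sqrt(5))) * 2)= -109116 * sqrt(5) / 1615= -151.08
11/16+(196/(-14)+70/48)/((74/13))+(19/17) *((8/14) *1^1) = -46343/52836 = -0.88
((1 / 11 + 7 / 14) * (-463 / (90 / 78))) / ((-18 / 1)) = 78247 / 5940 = 13.17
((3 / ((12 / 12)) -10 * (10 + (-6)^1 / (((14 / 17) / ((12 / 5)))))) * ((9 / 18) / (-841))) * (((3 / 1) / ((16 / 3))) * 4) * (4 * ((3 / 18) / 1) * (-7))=1635 / 3364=0.49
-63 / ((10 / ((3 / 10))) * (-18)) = 21 / 200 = 0.10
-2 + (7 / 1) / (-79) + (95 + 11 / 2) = 98.41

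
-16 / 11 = -1.45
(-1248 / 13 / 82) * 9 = -432 / 41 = -10.54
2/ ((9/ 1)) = 2/ 9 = 0.22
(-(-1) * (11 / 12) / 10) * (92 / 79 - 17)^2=5738337 / 249640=22.99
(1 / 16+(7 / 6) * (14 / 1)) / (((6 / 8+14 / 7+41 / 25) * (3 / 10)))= 98375 / 7902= 12.45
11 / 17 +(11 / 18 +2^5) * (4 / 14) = 10672 / 1071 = 9.96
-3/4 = -0.75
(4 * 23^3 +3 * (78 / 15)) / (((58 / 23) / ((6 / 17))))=16795842 / 2465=6813.73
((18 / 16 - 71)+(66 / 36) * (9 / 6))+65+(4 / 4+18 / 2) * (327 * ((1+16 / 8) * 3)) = 235423 / 8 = 29427.88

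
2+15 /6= 4.50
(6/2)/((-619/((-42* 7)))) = 882/619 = 1.42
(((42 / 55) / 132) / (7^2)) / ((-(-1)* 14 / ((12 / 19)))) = 3 / 563255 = 0.00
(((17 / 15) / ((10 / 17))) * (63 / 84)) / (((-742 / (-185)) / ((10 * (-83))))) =-887519 / 2968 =-299.03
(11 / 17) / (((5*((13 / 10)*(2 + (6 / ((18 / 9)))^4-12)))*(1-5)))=-11 / 31382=-0.00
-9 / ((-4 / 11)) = 99 / 4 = 24.75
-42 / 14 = -3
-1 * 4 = -4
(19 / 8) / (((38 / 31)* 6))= 31 / 96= 0.32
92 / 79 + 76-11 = 5227 / 79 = 66.16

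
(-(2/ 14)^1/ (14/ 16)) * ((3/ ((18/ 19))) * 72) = -1824/ 49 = -37.22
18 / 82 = 9 / 41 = 0.22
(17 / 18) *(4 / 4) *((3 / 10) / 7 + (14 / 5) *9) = 23.84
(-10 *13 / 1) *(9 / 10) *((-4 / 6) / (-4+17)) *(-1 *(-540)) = 3240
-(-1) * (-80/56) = -10/7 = -1.43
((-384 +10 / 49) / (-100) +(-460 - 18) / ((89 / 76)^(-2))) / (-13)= 2305492843 / 45991400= 50.13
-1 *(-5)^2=-25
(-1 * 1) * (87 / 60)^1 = -29 / 20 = -1.45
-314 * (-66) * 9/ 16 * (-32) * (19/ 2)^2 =-33666138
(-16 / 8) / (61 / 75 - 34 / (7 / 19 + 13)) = 1.16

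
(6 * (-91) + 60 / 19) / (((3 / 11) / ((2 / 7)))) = -75636 / 133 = -568.69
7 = 7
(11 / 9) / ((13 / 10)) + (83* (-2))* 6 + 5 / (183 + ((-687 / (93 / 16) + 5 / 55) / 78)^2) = -15260871590671402 / 15337053115137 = -995.03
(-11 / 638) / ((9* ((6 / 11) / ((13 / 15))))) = -0.00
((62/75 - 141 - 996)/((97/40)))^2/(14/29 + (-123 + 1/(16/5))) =-215630239437824/120041668575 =-1796.29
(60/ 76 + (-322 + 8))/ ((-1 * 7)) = 5951/ 133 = 44.74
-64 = -64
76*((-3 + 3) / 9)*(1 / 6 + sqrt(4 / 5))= 0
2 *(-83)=-166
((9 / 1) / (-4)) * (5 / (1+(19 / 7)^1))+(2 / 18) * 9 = -211 / 104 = -2.03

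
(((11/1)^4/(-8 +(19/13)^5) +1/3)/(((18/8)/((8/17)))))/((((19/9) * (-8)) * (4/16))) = 260924931104/478923405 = 544.82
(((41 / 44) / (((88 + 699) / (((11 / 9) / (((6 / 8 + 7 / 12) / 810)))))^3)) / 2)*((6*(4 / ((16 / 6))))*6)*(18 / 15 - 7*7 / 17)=-35.54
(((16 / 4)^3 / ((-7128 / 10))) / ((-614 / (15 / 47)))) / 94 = 100 / 201414411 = 0.00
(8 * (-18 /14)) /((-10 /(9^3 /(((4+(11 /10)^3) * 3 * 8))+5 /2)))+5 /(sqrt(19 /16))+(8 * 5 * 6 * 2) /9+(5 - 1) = 20 * sqrt(19) /19+2454166 /37317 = 70.35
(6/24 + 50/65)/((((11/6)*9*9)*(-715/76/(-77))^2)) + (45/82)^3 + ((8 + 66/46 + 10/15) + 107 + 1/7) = 170684794658204753/1448084643805800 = 117.87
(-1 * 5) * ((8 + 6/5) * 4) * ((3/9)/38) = -92/57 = -1.61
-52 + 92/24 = -289/6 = -48.17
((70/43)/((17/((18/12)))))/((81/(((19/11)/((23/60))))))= 13300/1664487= 0.01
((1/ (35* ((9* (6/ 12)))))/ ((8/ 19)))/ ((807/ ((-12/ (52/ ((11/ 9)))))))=-209/ 39655980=-0.00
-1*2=-2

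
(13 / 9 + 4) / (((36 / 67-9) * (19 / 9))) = -469 / 1539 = -0.30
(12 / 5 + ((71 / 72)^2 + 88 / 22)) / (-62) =-191093 / 1607040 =-0.12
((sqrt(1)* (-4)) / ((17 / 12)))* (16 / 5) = -768 / 85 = -9.04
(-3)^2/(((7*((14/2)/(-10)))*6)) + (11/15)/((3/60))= 2111/147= 14.36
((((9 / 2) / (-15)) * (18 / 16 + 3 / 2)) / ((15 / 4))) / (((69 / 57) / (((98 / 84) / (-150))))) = 931 / 690000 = 0.00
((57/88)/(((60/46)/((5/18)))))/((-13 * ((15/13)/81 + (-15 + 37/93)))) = 40641/55873312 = 0.00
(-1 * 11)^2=121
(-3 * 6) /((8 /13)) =-117 /4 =-29.25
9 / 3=3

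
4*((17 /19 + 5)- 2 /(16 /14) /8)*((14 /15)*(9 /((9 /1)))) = 24157 /1140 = 21.19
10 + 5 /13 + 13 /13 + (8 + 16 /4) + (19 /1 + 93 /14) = 8923 /182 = 49.03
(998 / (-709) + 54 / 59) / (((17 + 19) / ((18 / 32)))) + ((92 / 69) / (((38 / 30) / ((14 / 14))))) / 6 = 0.17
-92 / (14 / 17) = -782 / 7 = -111.71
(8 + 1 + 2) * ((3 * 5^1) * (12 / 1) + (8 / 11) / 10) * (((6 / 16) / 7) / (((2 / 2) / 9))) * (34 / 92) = 284121 / 805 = 352.95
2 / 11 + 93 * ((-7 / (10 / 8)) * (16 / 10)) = -229102 / 275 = -833.10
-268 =-268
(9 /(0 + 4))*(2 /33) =3 /22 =0.14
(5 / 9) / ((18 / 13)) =65 / 162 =0.40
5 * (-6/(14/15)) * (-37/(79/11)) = 165.60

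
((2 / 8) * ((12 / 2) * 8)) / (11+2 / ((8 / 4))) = 1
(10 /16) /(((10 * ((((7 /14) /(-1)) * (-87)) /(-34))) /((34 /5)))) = -289 /870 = -0.33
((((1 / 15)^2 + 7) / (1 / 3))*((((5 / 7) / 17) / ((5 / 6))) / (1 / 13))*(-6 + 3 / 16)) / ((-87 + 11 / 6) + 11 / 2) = 714519 / 711025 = 1.00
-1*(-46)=46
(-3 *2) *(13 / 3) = -26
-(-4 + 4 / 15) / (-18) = -28 / 135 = -0.21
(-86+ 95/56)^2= 22287841/3136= 7107.09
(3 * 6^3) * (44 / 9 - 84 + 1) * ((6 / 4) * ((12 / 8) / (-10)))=56943 / 5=11388.60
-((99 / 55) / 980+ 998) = -4890209 / 4900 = -998.00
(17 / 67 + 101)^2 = 46022656 / 4489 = 10252.32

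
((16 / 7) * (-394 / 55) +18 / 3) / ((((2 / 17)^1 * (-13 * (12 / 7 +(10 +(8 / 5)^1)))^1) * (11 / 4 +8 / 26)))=67898 / 407517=0.17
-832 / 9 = -92.44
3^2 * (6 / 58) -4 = -89 / 29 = -3.07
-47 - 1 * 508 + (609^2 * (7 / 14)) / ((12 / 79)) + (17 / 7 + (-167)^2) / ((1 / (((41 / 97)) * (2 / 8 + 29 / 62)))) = 206907157077 / 168392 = 1228723.20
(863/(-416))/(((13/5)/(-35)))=151025/5408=27.93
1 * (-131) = -131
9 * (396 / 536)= 891 / 134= 6.65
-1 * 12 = -12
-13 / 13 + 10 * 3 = 29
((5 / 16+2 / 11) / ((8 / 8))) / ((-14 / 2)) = -87 / 1232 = -0.07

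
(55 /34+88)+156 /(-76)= 56567 /646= 87.57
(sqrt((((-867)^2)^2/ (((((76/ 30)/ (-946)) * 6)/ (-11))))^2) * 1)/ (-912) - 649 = -424152260460.77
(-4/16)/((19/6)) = -3/38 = -0.08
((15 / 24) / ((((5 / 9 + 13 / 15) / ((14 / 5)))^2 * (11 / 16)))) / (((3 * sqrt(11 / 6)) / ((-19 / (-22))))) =125685 * sqrt(66) / 1362944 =0.75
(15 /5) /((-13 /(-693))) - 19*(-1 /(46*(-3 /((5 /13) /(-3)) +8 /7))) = 82158251 /513682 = 159.94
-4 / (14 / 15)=-30 / 7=-4.29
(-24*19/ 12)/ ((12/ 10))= -95/ 3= -31.67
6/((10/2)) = 6/5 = 1.20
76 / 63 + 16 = 17.21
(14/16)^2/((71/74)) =1813/2272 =0.80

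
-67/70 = -0.96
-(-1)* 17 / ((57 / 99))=561 / 19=29.53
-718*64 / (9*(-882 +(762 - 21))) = 45952 / 1269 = 36.21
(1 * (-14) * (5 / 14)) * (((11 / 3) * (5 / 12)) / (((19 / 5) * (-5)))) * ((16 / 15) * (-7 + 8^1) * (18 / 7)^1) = 440 / 399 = 1.10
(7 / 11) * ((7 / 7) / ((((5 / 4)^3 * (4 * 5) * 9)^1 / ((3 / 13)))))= 112 / 268125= 0.00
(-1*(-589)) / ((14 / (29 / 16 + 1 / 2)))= 21793 / 224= 97.29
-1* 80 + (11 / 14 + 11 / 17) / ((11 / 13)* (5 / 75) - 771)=-2862425855 / 35779492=-80.00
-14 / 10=-7 / 5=-1.40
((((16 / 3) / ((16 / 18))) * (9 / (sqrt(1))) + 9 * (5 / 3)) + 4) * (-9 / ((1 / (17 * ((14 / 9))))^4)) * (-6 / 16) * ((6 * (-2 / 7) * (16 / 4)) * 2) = -1652371215.01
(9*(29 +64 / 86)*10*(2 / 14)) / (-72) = -6395 / 1204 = -5.31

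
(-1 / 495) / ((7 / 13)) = -13 / 3465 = -0.00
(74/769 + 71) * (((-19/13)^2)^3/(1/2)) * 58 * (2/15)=596736352843816/55677241815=10717.78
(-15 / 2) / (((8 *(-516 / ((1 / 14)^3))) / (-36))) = -45 / 1887872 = -0.00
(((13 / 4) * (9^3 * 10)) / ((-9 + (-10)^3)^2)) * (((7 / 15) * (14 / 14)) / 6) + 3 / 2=6115857 / 4072324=1.50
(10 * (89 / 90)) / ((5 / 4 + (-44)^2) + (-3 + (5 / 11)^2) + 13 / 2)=43076 / 8454807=0.01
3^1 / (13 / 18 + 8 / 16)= 27 / 11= 2.45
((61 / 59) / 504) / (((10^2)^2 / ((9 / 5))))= 61 / 165200000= 0.00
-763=-763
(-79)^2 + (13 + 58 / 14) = 6258.14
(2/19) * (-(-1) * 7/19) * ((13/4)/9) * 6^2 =182/361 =0.50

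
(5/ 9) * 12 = 20/ 3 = 6.67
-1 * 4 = -4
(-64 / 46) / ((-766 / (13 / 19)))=208 / 167371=0.00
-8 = -8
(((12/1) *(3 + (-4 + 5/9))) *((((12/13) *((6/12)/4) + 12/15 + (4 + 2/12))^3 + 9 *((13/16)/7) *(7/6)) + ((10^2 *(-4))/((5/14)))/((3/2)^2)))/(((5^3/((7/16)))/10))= 606744510421/8897850000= 68.19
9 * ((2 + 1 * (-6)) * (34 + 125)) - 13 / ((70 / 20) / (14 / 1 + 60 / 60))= -40458 / 7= -5779.71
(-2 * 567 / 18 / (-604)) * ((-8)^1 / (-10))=63 / 755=0.08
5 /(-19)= -5 /19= -0.26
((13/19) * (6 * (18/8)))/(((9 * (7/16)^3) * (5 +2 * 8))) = 26624/45619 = 0.58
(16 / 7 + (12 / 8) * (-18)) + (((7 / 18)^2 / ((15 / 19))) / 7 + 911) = 30152371 / 34020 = 886.31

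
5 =5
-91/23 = -3.96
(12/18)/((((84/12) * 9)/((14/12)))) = 0.01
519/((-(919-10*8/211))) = -109509/193829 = -0.56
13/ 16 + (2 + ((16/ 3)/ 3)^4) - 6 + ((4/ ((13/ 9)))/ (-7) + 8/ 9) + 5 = 117447151/ 9552816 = 12.29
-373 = -373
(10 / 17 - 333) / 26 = -5651 / 442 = -12.79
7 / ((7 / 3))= 3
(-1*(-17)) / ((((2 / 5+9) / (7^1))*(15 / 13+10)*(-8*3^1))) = -1547 / 32712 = -0.05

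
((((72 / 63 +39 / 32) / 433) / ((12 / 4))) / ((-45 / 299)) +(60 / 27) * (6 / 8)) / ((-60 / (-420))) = 21665029 / 1870560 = 11.58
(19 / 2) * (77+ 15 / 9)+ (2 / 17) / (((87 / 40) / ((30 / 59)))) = 65215454 / 87261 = 747.36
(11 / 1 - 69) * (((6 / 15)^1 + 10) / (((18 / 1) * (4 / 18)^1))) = -754 / 5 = -150.80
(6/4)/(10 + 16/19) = 57/412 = 0.14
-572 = -572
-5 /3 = -1.67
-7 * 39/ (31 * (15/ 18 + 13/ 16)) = -13104/ 2449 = -5.35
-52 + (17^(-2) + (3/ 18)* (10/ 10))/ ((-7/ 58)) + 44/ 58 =-9266629/ 176001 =-52.65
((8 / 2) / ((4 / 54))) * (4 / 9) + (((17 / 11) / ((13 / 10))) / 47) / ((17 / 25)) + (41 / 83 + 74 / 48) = 26.07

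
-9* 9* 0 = 0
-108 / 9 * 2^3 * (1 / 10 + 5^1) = -2448 / 5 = -489.60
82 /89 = 0.92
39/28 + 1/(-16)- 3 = -187/112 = -1.67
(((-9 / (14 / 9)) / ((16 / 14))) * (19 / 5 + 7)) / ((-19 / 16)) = 4374 / 95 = 46.04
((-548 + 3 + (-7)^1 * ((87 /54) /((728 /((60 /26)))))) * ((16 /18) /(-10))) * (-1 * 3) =-442133 /3042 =-145.34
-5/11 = -0.45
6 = 6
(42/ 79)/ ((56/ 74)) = 111/ 158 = 0.70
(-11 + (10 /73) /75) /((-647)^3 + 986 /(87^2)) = 1047741 /25801574778685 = 0.00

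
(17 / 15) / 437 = 0.00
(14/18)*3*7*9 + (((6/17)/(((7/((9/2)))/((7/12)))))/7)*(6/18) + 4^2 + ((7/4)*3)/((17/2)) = 163.62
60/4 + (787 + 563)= 1365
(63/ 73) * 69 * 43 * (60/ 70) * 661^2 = 70002608778/ 73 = 958939846.27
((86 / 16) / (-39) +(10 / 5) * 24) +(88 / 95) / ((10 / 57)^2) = 3040369 / 39000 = 77.96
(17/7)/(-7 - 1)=-17/56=-0.30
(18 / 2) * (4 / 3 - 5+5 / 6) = -51 / 2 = -25.50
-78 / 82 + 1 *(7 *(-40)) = -11519 / 41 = -280.95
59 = 59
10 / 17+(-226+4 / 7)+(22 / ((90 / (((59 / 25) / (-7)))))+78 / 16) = -235671139 / 1071000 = -220.05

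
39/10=3.90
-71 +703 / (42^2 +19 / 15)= -1869464 / 26479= -70.60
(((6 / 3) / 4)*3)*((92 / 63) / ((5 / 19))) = 874 / 105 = 8.32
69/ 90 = 23/ 30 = 0.77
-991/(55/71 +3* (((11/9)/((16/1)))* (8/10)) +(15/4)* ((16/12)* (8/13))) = -54881580/223453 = -245.61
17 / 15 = 1.13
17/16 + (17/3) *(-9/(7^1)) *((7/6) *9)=-1207/16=-75.44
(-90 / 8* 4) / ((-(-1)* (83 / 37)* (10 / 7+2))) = -3885 / 664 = -5.85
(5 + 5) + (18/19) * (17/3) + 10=482/19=25.37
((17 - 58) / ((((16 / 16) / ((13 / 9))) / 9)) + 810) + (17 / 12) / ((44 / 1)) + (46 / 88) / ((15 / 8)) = 732101 / 2640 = 277.31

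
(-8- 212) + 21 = -199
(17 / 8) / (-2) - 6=-113 / 16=-7.06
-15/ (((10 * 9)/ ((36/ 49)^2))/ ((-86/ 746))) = 9288/ 895573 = 0.01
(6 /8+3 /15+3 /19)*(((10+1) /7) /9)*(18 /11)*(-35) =-421 /38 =-11.08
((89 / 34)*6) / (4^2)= 267 / 272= 0.98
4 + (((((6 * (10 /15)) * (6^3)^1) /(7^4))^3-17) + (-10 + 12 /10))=-1505475442189 /69206436005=-21.75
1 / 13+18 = 235 / 13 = 18.08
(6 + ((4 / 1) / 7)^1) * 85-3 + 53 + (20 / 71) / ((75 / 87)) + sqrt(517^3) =1513112 / 2485 + 517 * sqrt(517) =12364.25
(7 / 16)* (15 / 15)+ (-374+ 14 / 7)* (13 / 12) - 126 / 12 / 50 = -161109 / 400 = -402.77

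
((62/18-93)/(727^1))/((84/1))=-403/274806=-0.00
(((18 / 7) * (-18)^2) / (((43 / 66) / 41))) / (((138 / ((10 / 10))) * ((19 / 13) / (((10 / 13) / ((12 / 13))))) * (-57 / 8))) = -75984480 / 2499203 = -30.40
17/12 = 1.42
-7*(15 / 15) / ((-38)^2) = -7 / 1444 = -0.00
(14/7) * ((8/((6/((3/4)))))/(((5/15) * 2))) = 3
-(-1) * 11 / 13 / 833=11 / 10829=0.00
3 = 3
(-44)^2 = 1936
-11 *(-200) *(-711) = -1564200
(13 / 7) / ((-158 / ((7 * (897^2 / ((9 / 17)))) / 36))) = -19757621 / 5688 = -3473.56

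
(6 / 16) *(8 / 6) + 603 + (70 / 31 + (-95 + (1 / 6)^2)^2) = 386713327 / 40176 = 9625.48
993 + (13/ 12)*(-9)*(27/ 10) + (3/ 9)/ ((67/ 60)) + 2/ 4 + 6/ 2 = 2600869/ 2680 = 970.47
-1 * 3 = -3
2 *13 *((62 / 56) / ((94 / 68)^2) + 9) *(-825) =-205477.77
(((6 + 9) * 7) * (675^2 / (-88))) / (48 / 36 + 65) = -143521875 / 17512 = -8195.63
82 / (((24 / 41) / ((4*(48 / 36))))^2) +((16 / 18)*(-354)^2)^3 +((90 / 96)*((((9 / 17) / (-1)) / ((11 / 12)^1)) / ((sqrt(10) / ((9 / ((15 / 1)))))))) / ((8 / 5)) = 111955909834762696 / 81-243*sqrt(10) / 11968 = 1382171726355094.95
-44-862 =-906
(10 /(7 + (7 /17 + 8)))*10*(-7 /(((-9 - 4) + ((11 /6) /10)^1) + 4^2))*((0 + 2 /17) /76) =-10500 /475399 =-0.02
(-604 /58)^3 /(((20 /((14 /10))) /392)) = -18894915088 /609725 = -30989.24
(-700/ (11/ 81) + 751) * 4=-193756/ 11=-17614.18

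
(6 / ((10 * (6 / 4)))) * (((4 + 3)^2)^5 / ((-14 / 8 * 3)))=-322828856 / 15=-21521923.73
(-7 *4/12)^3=-343/27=-12.70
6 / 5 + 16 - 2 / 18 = 769 / 45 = 17.09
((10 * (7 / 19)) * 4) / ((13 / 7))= 1960 / 247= 7.94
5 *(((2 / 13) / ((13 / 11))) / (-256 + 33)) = -110 / 37687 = -0.00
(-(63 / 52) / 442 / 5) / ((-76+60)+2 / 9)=567 / 16318640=0.00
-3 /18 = -1 /6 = -0.17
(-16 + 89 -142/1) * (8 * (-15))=8280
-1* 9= -9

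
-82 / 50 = -41 / 25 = -1.64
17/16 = 1.06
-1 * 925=-925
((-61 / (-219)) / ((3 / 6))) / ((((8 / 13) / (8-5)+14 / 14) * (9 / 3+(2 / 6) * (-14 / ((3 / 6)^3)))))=-4758 / 353393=-0.01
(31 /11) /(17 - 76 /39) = 1209 /6457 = 0.19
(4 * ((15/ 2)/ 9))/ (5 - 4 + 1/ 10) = 100/ 33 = 3.03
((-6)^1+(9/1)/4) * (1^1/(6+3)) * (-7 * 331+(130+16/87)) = 951265/1044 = 911.17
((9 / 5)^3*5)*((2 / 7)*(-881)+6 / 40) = -25674651 / 3500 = -7335.61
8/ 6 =1.33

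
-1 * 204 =-204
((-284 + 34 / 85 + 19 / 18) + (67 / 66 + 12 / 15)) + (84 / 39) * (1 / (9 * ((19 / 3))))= -34318747 / 122265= -280.69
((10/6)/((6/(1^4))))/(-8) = -5/144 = -0.03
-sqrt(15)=-3.87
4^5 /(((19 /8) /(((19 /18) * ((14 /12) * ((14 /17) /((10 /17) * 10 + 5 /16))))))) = 3211264 /45495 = 70.58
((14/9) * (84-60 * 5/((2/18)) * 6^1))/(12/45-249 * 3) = 33.57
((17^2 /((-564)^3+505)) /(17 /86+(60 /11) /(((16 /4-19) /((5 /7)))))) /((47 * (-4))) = -136697 /990165351018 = -0.00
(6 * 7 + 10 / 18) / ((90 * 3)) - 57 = -138127 / 2430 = -56.84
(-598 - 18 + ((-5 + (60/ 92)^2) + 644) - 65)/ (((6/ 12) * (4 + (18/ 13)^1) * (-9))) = 95303/ 55545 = 1.72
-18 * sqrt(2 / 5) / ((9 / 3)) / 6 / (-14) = sqrt(10) / 70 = 0.05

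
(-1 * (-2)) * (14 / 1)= 28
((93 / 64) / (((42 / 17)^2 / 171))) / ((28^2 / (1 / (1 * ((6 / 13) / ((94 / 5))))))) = 104005031 / 49172480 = 2.12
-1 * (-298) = 298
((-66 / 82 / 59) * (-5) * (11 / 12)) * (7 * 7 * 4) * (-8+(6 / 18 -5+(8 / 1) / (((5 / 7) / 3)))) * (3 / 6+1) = 930853 / 2419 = 384.81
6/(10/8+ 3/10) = 120/31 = 3.87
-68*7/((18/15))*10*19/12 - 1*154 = -57911/9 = -6434.56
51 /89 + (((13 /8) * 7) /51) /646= 13450067 /23457552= 0.57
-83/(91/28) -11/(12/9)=-1757/52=-33.79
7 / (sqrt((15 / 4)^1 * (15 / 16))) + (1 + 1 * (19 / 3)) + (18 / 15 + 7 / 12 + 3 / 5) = 13.45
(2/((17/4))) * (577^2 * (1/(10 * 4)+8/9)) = 109533641/765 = 143181.23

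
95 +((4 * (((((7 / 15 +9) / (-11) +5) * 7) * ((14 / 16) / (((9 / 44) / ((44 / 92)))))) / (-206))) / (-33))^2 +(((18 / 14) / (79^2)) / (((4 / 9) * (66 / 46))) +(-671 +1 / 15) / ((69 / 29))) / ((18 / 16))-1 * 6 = -71510401801505042212 / 442369397684369925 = -161.65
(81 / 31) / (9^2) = 1 / 31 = 0.03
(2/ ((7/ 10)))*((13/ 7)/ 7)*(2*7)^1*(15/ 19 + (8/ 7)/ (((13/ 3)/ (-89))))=-1568760/ 6517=-240.72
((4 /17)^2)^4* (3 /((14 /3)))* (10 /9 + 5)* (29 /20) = 2613248 /48830302087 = 0.00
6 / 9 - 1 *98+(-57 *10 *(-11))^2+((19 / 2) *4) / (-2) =117938351 / 3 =39312783.67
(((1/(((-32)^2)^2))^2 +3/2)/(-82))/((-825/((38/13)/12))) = 6267216278327/1160358601257123840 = 0.00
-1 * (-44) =44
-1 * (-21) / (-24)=-7 / 8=-0.88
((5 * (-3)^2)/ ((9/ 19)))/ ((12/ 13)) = 1235/ 12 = 102.92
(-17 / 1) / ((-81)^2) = -17 / 6561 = -0.00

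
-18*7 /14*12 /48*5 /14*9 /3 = -135 /56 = -2.41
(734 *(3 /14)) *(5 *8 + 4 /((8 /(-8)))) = 39636 /7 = 5662.29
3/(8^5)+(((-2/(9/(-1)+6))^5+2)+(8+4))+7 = 168264409/7962624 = 21.13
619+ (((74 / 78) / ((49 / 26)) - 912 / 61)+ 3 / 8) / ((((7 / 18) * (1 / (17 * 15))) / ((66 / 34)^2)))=-34151.70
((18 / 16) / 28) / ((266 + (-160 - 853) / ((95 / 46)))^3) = -7716375 / 2173193585819648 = -0.00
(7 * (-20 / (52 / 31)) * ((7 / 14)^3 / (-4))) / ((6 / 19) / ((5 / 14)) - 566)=-103075 / 22333376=-0.00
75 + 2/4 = 151/2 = 75.50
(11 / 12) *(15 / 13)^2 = 825 / 676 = 1.22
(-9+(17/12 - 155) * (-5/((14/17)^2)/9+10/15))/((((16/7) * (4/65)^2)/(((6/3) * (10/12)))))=6448511875/2322432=2776.62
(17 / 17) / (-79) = -1 / 79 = -0.01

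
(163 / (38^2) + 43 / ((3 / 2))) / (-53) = -124673 / 229596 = -0.54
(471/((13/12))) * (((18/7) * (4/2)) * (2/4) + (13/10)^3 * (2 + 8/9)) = 3877.41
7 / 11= 0.64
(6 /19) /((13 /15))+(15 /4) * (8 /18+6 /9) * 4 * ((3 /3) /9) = 14780 /6669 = 2.22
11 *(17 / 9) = 187 / 9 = 20.78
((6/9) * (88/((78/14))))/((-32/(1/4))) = -77/936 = -0.08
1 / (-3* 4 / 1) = -1 / 12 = -0.08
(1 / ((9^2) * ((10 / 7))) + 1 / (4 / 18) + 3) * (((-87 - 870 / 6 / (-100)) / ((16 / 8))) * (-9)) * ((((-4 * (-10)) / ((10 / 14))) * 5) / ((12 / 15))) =36422057 / 36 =1011723.81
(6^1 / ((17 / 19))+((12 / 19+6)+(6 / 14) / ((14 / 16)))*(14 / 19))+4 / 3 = 1712330 / 128877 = 13.29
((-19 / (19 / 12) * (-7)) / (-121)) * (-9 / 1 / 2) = 378 / 121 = 3.12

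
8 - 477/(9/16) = -840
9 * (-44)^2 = 17424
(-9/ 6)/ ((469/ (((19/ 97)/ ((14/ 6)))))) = -171/ 636902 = -0.00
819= 819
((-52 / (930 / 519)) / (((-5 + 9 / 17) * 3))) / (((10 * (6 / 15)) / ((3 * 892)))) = 8525959 / 5890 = 1447.53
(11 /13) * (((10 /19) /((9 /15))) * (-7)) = -3850 /741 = -5.20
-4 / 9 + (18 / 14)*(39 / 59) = 1507 / 3717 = 0.41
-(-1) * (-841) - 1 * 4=-845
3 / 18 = 1 / 6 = 0.17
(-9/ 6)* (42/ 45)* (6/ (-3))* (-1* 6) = -84/ 5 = -16.80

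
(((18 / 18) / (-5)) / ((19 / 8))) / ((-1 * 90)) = 0.00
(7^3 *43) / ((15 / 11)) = 162239 / 15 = 10815.93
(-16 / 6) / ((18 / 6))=-8 / 9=-0.89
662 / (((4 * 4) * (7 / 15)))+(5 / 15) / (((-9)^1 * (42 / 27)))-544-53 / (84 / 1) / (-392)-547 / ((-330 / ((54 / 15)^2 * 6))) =-14781183041 / 45276000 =-326.47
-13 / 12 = -1.08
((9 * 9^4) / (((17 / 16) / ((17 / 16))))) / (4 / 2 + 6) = 59049 / 8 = 7381.12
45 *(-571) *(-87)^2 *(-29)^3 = 4743305761995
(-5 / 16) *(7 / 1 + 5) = -15 / 4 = -3.75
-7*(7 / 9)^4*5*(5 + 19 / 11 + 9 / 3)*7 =-62942215 / 72171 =-872.13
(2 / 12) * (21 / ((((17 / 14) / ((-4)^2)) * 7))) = 112 / 17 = 6.59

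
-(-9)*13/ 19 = 117/ 19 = 6.16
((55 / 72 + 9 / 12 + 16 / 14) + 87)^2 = 2041864969 / 254016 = 8038.33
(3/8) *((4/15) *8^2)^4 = 536870912/16875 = 31814.57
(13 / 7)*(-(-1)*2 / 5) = 26 / 35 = 0.74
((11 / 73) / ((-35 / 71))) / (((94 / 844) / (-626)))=206318332 / 120085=1718.10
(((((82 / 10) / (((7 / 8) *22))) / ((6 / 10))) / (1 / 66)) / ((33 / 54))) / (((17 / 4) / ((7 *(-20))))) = -472320 / 187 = -2525.78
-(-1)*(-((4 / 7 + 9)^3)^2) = -90458382169 / 117649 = -768883.56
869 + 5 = 874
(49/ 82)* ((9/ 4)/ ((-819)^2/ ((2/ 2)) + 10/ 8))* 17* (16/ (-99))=-6664/ 1210055099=-0.00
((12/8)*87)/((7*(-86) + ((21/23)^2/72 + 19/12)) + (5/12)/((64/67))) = -0.22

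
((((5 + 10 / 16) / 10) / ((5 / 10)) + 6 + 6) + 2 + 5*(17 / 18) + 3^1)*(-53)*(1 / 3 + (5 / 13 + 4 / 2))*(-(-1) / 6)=-4620805 / 8424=-548.53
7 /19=0.37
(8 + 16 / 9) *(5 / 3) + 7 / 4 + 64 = 8861 / 108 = 82.05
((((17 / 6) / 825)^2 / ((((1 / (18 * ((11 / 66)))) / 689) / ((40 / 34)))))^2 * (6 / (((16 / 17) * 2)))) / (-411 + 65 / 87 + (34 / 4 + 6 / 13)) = -0.00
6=6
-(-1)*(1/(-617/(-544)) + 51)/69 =32011/42573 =0.75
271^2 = 73441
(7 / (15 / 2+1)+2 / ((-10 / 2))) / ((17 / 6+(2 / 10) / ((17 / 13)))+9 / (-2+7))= 216 / 2441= 0.09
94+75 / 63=1999 / 21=95.19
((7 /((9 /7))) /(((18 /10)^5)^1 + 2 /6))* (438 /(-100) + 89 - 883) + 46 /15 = -21156743 /94880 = -222.98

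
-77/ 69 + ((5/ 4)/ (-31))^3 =-146818673/ 131557056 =-1.12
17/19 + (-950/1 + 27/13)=-233916/247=-947.03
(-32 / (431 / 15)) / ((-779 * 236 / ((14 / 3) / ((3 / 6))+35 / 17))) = 23240 / 336756247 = 0.00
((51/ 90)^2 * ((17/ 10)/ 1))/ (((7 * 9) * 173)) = 4913/ 98091000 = 0.00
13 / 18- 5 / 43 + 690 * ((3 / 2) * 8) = 6409189 / 774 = 8280.61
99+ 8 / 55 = 5453 / 55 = 99.15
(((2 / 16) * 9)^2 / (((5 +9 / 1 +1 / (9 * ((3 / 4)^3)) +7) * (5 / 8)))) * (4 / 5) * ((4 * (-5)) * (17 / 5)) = -5.18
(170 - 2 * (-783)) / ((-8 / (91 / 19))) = -19747 / 19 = -1039.32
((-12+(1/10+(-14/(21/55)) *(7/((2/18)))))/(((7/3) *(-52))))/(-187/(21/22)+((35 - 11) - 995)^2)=208971/10293684440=0.00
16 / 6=8 / 3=2.67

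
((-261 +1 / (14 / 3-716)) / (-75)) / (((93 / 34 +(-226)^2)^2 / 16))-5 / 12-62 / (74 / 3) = -104669422214714375767 / 35721155881483977300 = -2.93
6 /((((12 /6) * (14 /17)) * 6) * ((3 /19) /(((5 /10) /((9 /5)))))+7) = 9690 /20377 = 0.48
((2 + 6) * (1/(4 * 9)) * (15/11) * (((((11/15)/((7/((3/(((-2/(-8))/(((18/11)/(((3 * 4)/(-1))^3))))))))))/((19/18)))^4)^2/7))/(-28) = -0.00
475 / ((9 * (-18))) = -475 / 162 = -2.93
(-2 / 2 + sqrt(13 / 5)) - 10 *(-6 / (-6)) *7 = -69.39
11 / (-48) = -11 / 48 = -0.23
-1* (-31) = 31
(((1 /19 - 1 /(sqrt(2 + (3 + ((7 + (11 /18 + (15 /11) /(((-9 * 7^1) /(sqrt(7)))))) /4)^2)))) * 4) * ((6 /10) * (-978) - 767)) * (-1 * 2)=-42888384 * sqrt(7) /(5 * sqrt(37852483 - 90420 * sqrt(7))) + 54152 /95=-3130.38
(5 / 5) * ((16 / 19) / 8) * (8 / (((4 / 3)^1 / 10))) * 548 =3461.05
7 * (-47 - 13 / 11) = -3710 / 11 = -337.27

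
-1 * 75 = -75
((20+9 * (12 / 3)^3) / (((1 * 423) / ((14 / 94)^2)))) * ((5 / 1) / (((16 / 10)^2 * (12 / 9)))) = 912625 / 19934016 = 0.05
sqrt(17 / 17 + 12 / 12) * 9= 9 * sqrt(2)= 12.73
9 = 9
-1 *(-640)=640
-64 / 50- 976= -24432 / 25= -977.28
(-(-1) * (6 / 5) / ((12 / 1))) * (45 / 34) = 9 / 68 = 0.13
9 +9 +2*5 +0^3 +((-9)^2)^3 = 531469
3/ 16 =0.19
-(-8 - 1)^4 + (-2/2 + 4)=-6558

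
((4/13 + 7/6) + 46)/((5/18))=11109/65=170.91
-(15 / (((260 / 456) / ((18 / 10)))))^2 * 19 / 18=-10000422 / 4225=-2366.96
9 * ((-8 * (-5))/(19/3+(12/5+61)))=2700/523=5.16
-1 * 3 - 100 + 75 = -28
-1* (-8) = 8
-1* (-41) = 41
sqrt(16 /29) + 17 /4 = 4 * sqrt(29) /29 + 17 /4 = 4.99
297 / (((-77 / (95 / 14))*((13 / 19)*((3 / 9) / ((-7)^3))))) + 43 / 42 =10746347 / 273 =39363.91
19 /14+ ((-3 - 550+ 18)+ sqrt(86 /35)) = -7471 /14+ sqrt(3010) /35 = -532.08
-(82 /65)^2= -6724 /4225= -1.59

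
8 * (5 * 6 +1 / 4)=242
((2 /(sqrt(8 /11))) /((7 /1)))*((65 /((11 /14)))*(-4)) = -260*sqrt(22) /11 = -110.86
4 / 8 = 1 / 2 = 0.50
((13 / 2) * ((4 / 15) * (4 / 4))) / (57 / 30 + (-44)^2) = 52 / 58137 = 0.00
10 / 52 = 5 / 26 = 0.19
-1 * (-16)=16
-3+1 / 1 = -2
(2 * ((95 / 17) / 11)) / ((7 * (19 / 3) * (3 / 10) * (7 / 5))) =500 / 9163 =0.05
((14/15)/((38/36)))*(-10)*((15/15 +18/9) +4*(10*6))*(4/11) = -163296/209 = -781.32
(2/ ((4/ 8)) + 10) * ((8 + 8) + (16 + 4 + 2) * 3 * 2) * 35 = 72520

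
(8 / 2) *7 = 28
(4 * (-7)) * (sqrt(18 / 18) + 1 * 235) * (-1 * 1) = 6608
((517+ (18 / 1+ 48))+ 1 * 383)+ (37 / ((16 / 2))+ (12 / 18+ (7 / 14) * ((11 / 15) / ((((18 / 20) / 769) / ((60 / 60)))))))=277471 / 216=1284.59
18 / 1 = 18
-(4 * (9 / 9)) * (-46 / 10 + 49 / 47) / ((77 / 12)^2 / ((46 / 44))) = 0.36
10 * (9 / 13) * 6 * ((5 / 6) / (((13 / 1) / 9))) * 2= 8100 / 169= 47.93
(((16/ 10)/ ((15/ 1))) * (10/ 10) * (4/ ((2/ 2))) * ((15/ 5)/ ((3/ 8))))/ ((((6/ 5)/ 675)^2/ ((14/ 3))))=5040000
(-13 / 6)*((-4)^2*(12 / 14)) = -208 / 7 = -29.71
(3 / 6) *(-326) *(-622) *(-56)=-5677616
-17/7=-2.43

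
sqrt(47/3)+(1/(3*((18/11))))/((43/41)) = 451/2322+sqrt(141)/3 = 4.15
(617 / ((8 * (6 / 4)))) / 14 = 617 / 168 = 3.67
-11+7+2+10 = 8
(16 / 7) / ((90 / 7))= 0.18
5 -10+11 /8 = -29 /8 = -3.62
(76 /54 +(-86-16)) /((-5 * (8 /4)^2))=679 /135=5.03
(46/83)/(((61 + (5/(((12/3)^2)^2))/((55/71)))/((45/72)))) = 80960/14263301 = 0.01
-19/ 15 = -1.27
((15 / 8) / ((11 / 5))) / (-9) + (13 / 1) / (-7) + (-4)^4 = 469481 / 1848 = 254.05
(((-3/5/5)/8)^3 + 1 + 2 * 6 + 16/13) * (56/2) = 10359997543/26000000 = 398.46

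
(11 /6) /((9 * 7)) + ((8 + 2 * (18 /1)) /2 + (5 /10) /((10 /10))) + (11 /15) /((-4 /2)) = 41887 /1890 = 22.16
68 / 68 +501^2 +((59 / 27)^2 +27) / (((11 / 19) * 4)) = 2012895067 / 8019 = 251015.72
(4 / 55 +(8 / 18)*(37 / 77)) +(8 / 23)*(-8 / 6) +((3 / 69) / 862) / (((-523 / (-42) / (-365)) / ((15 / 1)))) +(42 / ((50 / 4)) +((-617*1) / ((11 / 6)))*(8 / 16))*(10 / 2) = -14816286121234 / 17964289035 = -824.76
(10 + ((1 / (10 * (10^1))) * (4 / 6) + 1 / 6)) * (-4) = -3052 / 75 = -40.69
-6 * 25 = -150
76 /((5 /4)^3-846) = -4864 /54019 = -0.09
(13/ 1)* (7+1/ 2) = 195/ 2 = 97.50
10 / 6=5 / 3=1.67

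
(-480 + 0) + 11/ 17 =-8149/ 17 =-479.35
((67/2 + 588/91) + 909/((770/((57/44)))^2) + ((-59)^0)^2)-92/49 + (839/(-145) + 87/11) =17833020652597/432741108800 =41.21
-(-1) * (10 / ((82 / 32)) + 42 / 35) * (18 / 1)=18828 / 205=91.84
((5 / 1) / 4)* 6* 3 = 22.50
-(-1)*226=226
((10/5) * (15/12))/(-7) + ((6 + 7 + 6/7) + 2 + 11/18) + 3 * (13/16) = 18.55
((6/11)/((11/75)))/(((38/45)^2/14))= 3189375/43681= 73.02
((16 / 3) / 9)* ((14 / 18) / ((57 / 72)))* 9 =896 / 171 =5.24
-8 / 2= -4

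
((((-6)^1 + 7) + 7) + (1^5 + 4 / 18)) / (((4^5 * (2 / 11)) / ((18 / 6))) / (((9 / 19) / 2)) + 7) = 2739 / 79903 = 0.03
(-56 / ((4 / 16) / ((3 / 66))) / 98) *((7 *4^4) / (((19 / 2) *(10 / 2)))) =-4096 / 1045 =-3.92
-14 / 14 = -1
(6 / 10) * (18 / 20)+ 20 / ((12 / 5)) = 1331 / 150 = 8.87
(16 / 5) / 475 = 16 / 2375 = 0.01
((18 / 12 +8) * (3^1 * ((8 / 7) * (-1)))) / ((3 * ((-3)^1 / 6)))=152 / 7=21.71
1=1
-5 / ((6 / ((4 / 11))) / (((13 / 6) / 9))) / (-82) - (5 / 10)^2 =-36401 / 146124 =-0.25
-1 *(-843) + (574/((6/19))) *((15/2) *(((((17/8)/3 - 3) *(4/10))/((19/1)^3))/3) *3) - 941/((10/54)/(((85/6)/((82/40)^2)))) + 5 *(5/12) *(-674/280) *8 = -16328.39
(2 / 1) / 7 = 2 / 7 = 0.29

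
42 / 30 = 7 / 5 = 1.40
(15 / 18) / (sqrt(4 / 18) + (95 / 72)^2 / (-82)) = 3197016000 / 40074062207 + 50194391040*sqrt(2) / 40074062207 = 1.85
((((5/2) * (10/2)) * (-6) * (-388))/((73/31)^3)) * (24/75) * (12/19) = 3328965504/7391323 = 450.39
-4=-4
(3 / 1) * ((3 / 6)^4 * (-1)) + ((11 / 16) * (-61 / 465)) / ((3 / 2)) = -0.25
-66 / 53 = -1.25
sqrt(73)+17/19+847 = sqrt(73)+16110/19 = 856.44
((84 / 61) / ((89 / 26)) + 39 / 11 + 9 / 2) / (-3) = -336327 / 119438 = -2.82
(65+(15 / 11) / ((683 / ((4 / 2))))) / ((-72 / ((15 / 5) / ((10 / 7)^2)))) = -957215 / 721248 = -1.33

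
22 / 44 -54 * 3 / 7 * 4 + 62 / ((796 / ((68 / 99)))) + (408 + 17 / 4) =176648977 / 551628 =320.23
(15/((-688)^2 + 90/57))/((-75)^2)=19/3372587250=0.00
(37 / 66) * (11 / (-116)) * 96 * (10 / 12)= -370 / 87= -4.25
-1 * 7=-7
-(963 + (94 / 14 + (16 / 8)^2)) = -6816 / 7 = -973.71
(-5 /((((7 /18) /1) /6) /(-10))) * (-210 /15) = -10800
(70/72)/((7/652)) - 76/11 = 8281/99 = 83.65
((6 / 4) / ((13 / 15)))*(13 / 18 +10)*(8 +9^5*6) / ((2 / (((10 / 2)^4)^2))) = 5136740234375 / 4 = 1284185058593.75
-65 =-65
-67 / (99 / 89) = -5963 / 99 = -60.23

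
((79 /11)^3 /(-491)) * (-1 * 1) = 493039 /653521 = 0.75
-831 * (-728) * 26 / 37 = 15729168 / 37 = 425112.65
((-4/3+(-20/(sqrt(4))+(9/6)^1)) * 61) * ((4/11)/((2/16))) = -57584/33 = -1744.97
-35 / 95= -7 / 19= -0.37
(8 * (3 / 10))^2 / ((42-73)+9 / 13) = -936 / 4925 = -0.19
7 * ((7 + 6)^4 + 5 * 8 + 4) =200235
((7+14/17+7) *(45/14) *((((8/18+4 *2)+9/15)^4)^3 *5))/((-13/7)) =-289241727288091099745190787310414/7525188990439453125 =-38436473509909.83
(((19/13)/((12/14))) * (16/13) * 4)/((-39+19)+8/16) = -0.43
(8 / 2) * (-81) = -324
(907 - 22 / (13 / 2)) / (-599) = -1.51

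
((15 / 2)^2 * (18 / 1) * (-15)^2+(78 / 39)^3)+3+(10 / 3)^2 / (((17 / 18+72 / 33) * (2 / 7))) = 282060893 / 1238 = 227835.94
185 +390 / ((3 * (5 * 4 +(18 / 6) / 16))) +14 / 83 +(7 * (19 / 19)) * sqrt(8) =14 * sqrt(2) +5136827 / 26809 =211.41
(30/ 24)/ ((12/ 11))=55/ 48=1.15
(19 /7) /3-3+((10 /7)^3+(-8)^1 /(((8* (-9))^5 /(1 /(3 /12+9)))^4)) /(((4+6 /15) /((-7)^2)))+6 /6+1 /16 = 31.43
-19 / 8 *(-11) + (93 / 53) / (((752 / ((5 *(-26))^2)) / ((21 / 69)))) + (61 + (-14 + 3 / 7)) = 274496517 / 3208408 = 85.56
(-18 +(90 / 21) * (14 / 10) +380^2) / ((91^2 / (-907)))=-130959916 / 8281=-15814.51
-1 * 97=-97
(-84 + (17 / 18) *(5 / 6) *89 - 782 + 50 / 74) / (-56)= 3177931 / 223776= 14.20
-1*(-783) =783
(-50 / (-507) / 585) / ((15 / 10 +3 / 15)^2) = 1000 / 17143191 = 0.00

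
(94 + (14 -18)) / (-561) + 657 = 122829 / 187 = 656.84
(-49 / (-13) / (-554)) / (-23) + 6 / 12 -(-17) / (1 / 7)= 9897373 / 82823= 119.50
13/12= 1.08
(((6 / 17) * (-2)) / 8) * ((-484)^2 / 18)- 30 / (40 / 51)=-242059 / 204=-1186.56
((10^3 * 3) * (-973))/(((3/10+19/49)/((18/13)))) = -25745580000/4381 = -5876644.60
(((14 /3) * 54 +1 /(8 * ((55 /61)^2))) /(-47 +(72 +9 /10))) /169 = 6102121 /105925820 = 0.06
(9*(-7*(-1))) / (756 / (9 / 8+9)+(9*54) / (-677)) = 0.85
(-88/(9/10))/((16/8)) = -440/9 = -48.89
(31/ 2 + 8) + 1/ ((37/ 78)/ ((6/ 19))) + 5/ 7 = 244869/ 9842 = 24.88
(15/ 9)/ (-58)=-5/ 174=-0.03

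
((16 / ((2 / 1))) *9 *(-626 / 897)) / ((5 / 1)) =-15024 / 1495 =-10.05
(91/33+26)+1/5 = 4778/165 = 28.96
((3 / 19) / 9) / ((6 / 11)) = 0.03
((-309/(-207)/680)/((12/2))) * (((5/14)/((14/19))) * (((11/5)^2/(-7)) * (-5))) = 236797/386245440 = 0.00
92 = 92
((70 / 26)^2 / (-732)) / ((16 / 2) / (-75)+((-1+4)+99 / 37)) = -1133125 / 637261144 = -0.00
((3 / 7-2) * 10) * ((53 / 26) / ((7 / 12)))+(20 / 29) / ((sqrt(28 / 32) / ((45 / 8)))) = -34980 / 637+225 * sqrt(14) / 203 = -50.77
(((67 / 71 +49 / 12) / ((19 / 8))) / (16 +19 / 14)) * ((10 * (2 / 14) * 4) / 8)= 85660 / 983421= 0.09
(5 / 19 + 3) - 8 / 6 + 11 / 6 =143 / 38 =3.76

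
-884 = -884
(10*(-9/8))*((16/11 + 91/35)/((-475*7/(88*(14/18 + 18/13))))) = 112838/43225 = 2.61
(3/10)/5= 0.06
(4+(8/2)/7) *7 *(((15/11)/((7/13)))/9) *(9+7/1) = 33280/231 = 144.07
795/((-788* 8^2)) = -795/50432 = -0.02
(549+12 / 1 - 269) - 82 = 210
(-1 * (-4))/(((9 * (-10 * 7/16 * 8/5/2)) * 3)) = -8/189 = -0.04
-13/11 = -1.18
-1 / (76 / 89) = -89 / 76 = -1.17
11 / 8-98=-773 / 8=-96.62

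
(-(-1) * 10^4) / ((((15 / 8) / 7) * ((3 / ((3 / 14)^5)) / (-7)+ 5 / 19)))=-39.37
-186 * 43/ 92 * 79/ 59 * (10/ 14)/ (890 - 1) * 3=-4738815/ 16889222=-0.28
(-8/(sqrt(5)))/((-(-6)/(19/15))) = -76 *sqrt(5)/225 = -0.76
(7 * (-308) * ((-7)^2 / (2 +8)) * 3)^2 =25111473156 / 25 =1004458926.24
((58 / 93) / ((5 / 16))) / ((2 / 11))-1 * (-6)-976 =-445946 / 465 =-959.02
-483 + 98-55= -440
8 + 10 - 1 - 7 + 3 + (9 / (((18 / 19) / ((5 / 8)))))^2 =12353 / 256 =48.25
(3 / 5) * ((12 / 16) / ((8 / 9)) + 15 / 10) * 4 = 45 / 8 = 5.62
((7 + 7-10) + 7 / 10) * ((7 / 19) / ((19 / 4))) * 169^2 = 18793138 / 1805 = 10411.71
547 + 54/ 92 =25189/ 46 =547.59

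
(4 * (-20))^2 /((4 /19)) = 30400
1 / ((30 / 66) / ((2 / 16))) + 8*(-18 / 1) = -5749 / 40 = -143.72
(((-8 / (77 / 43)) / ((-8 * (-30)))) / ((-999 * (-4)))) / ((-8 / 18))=43 / 4102560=0.00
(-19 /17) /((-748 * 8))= 19 /101728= 0.00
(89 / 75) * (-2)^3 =-712 / 75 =-9.49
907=907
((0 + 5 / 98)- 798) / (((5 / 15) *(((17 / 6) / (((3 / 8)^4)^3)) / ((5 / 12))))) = -623372321385 / 228973296484352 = -0.00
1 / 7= 0.14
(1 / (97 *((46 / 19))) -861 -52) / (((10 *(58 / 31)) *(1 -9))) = 126287397 / 20703680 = 6.10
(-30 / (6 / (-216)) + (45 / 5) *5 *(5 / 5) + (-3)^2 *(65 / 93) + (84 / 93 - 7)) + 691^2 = 14836792 / 31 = 478606.19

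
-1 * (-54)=54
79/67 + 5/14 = 1.54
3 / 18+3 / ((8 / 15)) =139 / 24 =5.79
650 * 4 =2600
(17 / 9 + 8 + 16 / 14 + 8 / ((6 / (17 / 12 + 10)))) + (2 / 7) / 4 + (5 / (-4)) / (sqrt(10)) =3317 / 126-sqrt(10) / 8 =25.93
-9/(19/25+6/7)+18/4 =-603/566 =-1.07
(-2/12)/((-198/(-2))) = -1/594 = -0.00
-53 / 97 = -0.55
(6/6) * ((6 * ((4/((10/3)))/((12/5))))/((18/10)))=5/3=1.67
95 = 95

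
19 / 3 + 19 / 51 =114 / 17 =6.71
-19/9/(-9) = 19/81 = 0.23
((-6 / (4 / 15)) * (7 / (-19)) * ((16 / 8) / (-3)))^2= 11025 / 361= 30.54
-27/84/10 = -9/280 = -0.03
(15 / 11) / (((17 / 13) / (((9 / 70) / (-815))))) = -351 / 2133670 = -0.00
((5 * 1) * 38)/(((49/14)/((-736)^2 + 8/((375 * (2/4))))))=15438337216/525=29406356.60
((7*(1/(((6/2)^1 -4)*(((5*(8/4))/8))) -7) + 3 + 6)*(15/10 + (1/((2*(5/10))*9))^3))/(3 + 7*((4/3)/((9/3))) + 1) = -41591/4320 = -9.63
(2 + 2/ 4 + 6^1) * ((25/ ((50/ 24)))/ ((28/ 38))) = 969/ 7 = 138.43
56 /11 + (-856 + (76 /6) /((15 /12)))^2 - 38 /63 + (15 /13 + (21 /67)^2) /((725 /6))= 20978322184593758 /29320015725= 715494.92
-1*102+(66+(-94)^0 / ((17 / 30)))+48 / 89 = -50982 / 1513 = -33.70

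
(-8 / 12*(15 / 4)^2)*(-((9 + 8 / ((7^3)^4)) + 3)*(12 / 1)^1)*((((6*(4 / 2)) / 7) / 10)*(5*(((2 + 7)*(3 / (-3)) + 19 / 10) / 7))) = -796012426967850 / 678223072849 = -1173.67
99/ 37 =2.68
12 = 12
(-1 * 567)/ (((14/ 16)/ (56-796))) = 479520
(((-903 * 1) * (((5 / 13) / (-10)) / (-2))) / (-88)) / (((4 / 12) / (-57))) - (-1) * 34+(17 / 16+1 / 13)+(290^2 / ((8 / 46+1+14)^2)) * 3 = 611521318585 / 557361376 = 1097.17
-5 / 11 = -0.45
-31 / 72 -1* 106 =-7663 / 72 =-106.43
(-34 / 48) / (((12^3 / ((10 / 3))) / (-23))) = 1955 / 62208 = 0.03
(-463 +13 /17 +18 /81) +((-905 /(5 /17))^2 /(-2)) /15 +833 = -482296769 /1530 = -315226.65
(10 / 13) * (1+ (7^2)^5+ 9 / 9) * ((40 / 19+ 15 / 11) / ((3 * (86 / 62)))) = 21162104220750 / 116831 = 181134324.12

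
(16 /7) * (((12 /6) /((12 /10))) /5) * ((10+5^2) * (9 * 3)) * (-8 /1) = -5760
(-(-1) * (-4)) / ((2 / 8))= -16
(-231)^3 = -12326391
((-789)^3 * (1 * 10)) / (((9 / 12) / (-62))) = 406033097040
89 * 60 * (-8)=-42720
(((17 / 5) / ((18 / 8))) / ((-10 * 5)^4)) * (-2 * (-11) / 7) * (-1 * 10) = -0.00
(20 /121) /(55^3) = 4 /4026275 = 0.00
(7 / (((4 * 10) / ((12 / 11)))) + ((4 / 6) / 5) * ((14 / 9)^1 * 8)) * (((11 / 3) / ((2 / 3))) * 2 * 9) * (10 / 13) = 5495 / 39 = 140.90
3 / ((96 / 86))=43 / 16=2.69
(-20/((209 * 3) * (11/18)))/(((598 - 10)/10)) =-100/112651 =-0.00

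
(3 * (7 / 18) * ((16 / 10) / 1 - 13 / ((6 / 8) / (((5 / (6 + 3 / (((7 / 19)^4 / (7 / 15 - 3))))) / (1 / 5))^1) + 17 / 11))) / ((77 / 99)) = 1487590389 / 351592610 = 4.23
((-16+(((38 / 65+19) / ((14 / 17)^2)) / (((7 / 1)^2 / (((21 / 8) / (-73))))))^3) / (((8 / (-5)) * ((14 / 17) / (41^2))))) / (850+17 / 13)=3799521442633389981525919651 / 158462535260313936553574400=23.98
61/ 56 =1.09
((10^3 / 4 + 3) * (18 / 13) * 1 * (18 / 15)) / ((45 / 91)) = 21252 / 25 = 850.08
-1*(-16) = 16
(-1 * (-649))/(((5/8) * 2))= 519.20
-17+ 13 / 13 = -16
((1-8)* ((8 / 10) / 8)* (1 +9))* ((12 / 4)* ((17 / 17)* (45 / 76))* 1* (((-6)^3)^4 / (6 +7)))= -514264826880 / 247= -2082043833.52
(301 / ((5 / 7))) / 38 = 2107 / 190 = 11.09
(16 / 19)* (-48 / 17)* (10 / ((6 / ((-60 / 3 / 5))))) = 15.85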